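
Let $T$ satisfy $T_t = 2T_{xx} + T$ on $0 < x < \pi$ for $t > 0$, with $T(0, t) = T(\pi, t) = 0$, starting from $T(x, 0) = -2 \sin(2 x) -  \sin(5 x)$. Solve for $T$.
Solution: Substitute $T = e^{t}u$.
Then $T_t = e^{t}(u_t + u)$, $T_{xx} = e^{t}u_{xx}$; substituting and dividing by $e^{t}$, the lower-order terms cancel: $u_t = 2u_{xx}$ (standard heat equation).
Data for $u$: $u(x,0) = T(x,0) = -2 \sin(2 x) - \sin(5 x)$. The boundary conditions carry over: $u(0,t) = u(\pi,t) = 0$.
Separating variables: $u = \sum c_n e^{-2n^2t} \sin(nx)$. From $u(x,0) = -2 \sin(2 x) - \sin(5 x)$: $c_2=-2, c_5=-1$.
So $u(x,t) = -2 e^{-8 t} \sin(2 x) - e^{-50 t} \sin(5 x)$, and $T(x,t) = e^{t}u(x,t)$.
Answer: $T(x, t) = -2 e^{-7 t} \sin(2 x) -  e^{-49 t} \sin(5 x)$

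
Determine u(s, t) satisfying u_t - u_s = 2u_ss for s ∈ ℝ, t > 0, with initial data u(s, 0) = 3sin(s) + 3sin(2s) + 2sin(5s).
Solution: Moving frame: η = s + t, σ = t, u = w(η,σ), so u_t = w_σ + w_η and u_ss = w_ηη.
Hence u_t - u_s = w_σ and the PDE becomes the heat equation w_σ = 2w_ηη on η ∈ ℝ.
Initial data: w(η,0) = u(η,0) = 3sin(η) + 3sin(2η) + 2sin(5η). Each mode sin(nη) decays as exp(-2n²σ) on ℝ, so w(η,σ) = Σ c_n exp(-2n²σ) sin(nη) with c_1=3, c_2=3, c_5=2: w(η,σ) = 3exp(-2σ)sin(η) + 3exp(-8σ)sin(2η) + 2exp(-50σ)sin(5η).
Substituting back: u(s,t) = w(s + t, t).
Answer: u(s, t) = 3exp(-2t)sin(s + t) + 3exp(-8t)sin(2s + 2t) + 2exp(-50t)sin(5s + 5t)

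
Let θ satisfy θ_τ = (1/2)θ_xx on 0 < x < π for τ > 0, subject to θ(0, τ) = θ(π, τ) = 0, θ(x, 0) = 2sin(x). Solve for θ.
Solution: Separating variables: θ = Σ c_n exp(-n²τ/2) sin(nx). From θ(x,0) = 2sin(x): c_1=2.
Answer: θ(x, τ) = 2exp(-τ/2)sin(x)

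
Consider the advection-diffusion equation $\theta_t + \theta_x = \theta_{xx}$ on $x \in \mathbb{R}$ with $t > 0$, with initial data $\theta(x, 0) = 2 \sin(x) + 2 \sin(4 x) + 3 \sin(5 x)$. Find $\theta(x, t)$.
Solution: Moving frame: $\eta = x - t$, $\sigma = t$, $\theta = u(\eta,\sigma)$, so $\theta_t = u_{\sigma} - u_{\eta}$ and $\theta_{xx} = u_{\eta\eta}$.
Hence $\theta_t + \theta_x = u_{\sigma}$ and the PDE becomes the heat equation $u_{\sigma} = u_{\eta\eta}$ on $\eta \in \mathbb{R}$.
Initial data: $u(\eta,0) = \theta(\eta,0) = 2 \sin(\eta) + 2 \sin(4 \eta) + 3 \sin(5 \eta)$. Each mode $\sin(n\eta)$ decays as $e^{-n^2\sigma}$ on $\mathbb{R}$, so $u(\eta,\sigma) = \sum c_n e^{-n^2\sigma} \sin(n\eta)$ with $c_1=2, c_4=2, c_5=3$: $u(\eta,\sigma) = 2 e^{-\sigma} \sin(\eta) + 2 e^{-16 \sigma} \sin(4 \eta) + 3 e^{-25 \sigma} \sin(5 \eta)$.
Substituting back: $\theta(x,t) = u(x - t, t)$.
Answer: $\theta(x, t) = -2 e^{-t} \sin(t - x) - 2 e^{-16 t} \sin(4 t - 4 x) - 3 e^{-25 t} \sin(5 t - 5 x)$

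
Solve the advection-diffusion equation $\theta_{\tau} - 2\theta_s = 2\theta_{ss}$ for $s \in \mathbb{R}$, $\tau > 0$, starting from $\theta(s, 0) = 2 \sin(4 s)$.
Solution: Moving frame: $\eta = s + 2\tau$, $\sigma = \tau$, $\theta = u(\eta,\sigma)$, so $\theta_{\tau} = u_{\sigma} + 2u_{\eta}$ and $\theta_{ss} = u_{\eta\eta}$.
Hence $\theta_{\tau} - 2\theta_s = u_{\sigma}$ and the PDE becomes the heat equation $u_{\sigma} = 2u_{\eta\eta}$ on $\eta \in \mathbb{R}$.
Initial data: $u(\eta,0) = \theta(\eta,0) = 2 \sin(4 \eta)$. Each mode $\sin(n\eta)$ decays as $e^{-2n^2\sigma}$ on $\mathbb{R}$, so $u(\eta,\sigma) = \sum c_n e^{-2n^2\sigma} \sin(n\eta)$ with $c_4=2$: $u(\eta,\sigma) = 2 e^{-32 \sigma} \sin(4 \eta)$.
Substituting back: $\theta(s,\tau) = u(s + 2\tau, \tau)$.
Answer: $\theta(s, \tau) = 2 e^{-32 \tau} \sin(8 \tau + 4 s)$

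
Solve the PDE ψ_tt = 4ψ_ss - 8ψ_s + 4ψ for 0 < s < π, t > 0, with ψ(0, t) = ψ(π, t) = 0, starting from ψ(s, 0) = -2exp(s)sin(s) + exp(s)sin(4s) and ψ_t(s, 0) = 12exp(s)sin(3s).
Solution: Substitute ψ = exp(s)u.
Then ψ_s = exp(s)(u_s + u), ψ_ss = exp(s)(u_ss + 2u_s + u), ψ_tt = exp(s)u_tt; substituting and dividing by exp(s), the lower-order terms cancel: u_tt = 4u_ss (standard wave equation).
Data for u: u(s,0) = exp(-s)ψ(s,0) = -2sin(s) + sin(4s); u_t(s,0) = exp(-s)ψ_t(s,0) = 12sin(3s). The boundary conditions carry over: u(0,t) = u(π,t) = 0.
Separating variables: u = Σ [A_n cos(ω_n t) + B_n sin(ω_n t)] sin(ns), ω_n = 2n. From ICs (B_n = velocity coefficient / ω_n): A_1=-2, A_4=1, B_3=2.
So u(s,t) = -2sin(s)cos(2t) + 2sin(3s)sin(6t) + sin(4s)cos(8t), and ψ(s,t) = exp(s)u(s,t).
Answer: ψ(s, t) = -2exp(s)sin(s)cos(2t) + 2exp(s)sin(3s)sin(6t) + exp(s)sin(4s)cos(8t)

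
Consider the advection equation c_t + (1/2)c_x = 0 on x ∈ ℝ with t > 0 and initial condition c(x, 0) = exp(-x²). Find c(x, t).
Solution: By method of characteristics (waves move right with speed 1/2):
Along characteristics x - (1/2)t = const, c is constant, so c(x,t) = f(x - (1/2)t) with f = c(·, 0).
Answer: c(x, t) = exp(-(-t/2 + x)²)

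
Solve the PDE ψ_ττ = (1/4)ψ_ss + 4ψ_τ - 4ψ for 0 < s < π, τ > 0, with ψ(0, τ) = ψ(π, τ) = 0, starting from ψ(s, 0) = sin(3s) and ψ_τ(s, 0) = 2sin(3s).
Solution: Substitute ψ = exp(2τ)u.
Then ψ_τ = exp(2τ)(u_τ + 2u), ψ_ττ = exp(2τ)(u_ττ + 4u_τ + 4u), ψ_ss = exp(2τ)u_ss; substituting and dividing by exp(2τ), the lower-order terms cancel: u_ττ = (1/4)u_ss (standard wave equation).
Data for u: u(s,0) = ψ(s,0) = sin(3s); u_τ(s,0) = ψ_τ(s,0) - 2ψ(s,0) = 0. The boundary conditions carry over: u(0,τ) = u(π,τ) = 0.
Separating variables: u = Σ [A_n cos(ω_n τ) + B_n sin(ω_n τ)] sin(ns), ω_n = n/2. From ICs: A_3=1.
So u(s,τ) = sin(3s)cos(3τ/2), and ψ(s,τ) = exp(2τ)u(s,τ).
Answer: ψ(s, τ) = exp(2τ)sin(3s)cos(3τ/2)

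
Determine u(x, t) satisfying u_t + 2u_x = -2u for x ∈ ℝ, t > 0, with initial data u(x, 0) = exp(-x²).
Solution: Substitute u = exp(-2t)w, i.e. w = exp(2t)u.
By the product rule, u_t = exp(-2t)(w_t - 2w), u_x = exp(-2t)w_x.
Substituting into the PDE and dividing by exp(-2t): w_t - 2w + 2w_x = -2w.
The lower-order terms cancel, leaving the standard advection equation w_t + 2w_x = 0.
Initial data for w: w(x,0) = u(x,0) = exp(-x²).
Solve for w:
  By method of characteristics (waves move right with speed 2):
  Along characteristics x - 2t = const, w is constant, so w(x,t) = f(x - 2t) with f = w(·, 0).
Hence w(x,t) = exp(-(-2t + x)²).
Transform back: u(x,t) = exp(-2t)w(x,t).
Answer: u(x, t) = exp(-2t)exp(-(-2t + x)²)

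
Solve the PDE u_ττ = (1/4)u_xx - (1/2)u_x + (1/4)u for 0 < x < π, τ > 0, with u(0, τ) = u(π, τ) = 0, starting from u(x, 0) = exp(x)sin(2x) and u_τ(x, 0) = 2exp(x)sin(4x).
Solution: Substitute u = exp(x)w.
Then u_x = exp(x)(w_x + w), u_xx = exp(x)(w_xx + 2w_x + w), u_ττ = exp(x)w_ττ; substituting and dividing by exp(x), the lower-order terms cancel: w_ττ = (1/4)w_xx (standard wave equation).
Data for w: w(x,0) = exp(-x)u(x,0) = sin(2x); w_τ(x,0) = exp(-x)u_τ(x,0) = 2sin(4x). The boundary conditions carry over: w(0,τ) = w(π,τ) = 0.
Separating variables: w = Σ [A_n cos(ω_n τ) + B_n sin(ω_n τ)] sin(nx), ω_n = n/2. From ICs (B_n = velocity coefficient / ω_n): A_2=1, B_4=1.
So w(x,τ) = sin(2x)cos(τ) + sin(4x)sin(2τ), and u(x,τ) = exp(x)w(x,τ).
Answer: u(x, τ) = exp(x)sin(2x)cos(τ) + exp(x)sin(4x)sin(2τ)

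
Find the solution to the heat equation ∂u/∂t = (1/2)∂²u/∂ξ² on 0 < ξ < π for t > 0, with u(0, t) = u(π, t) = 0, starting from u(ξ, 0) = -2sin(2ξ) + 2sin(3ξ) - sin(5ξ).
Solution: Using separation of variables u = X(ξ)T(t):
Eigenfunctions: sin(nξ), n = 1, 2, 3, ...
General solution: u(ξ, t) = Σ c_n sin(nξ) exp(-n² t/2)
Matching u(ξ,0) = -2sin(2ξ) + 2sin(3ξ) - sin(5ξ) term by term: c_2=-2, c_3=2, c_5=-1.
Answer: u(ξ, t) = -2exp(-2t)sin(2ξ) + 2exp(-9t/2)sin(3ξ) - exp(-25t/2)sin(5ξ)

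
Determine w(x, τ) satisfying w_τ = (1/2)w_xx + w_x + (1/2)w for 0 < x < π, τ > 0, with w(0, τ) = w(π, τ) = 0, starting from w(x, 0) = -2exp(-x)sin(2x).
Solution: Substitute w = exp(-x)u.
Then w_x = exp(-x)(u_x - u), w_xx = exp(-x)(u_xx - 2u_x + u), w_τ = exp(-x)u_τ; substituting and dividing by exp(-x), the lower-order terms cancel: u_τ = (1/2)u_xx (standard heat equation).
Data for u: u(x,0) = exp(x)w(x,0) = -2sin(2x). The boundary conditions carry over: u(0,τ) = u(π,τ) = 0.
Separating variables: u = Σ c_n exp(-n²τ/2) sin(nx). From u(x,0) = -2sin(2x): c_2=-2.
So u(x,τ) = -2exp(-2τ)sin(2x), and w(x,τ) = exp(-x)u(x,τ).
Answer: w(x, τ) = -2exp(-x)exp(-2τ)sin(2x)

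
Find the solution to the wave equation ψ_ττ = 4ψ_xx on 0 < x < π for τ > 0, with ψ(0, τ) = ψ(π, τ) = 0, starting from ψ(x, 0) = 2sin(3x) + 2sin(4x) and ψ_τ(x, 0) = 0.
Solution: Separating variables: ψ = Σ [A_n cos(ω_n τ) + B_n sin(ω_n τ)] sin(nx), ω_n = 2n. From ICs: A_3=2, A_4=2.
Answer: ψ(x, τ) = 2sin(3x)cos(6τ) + 2sin(4x)cos(8τ)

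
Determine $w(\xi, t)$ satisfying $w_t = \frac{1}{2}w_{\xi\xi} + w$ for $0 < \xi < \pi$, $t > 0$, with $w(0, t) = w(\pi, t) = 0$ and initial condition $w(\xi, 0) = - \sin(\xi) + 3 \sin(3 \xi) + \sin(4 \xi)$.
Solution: Substitute $w = e^{t}u$.
Then $w_t = e^{t}(u_t + u)$, $w_{\xi\xi} = e^{t}u_{\xi\xi}$; substituting and dividing by $e^{t}$, the lower-order terms cancel: $u_t = \frac{1}{2}u_{\xi\xi}$ (standard heat equation).
Data for $u$: $u(\xi,0) = w(\xi,0) = - \sin(\xi) + 3 \sin(3 \xi) + \sin(4 \xi)$. The boundary conditions carry over: $u(0,t) = u(\pi,t) = 0$.
Separating variables: $u = \sum c_n e^{-n^2t/2} \sin(n\xi)$. From $u(\xi,0) = - \sin(\xi) + 3 \sin(3 \xi) + \sin(4 \xi)$: $c_1=-1, c_3=3, c_4=1$.
So $u(\xi,t) = e^{-8 t} \sin(4 \xi) - e^{-t/2} \sin(\xi) + 3 e^{-9 t/2} \sin(3 \xi)$, and $w(\xi,t) = e^{t}u(\xi,t)$.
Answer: $w(\xi, t) = - e^{t/2} \sin(\xi) + e^{-7 t} \sin(4 \xi) + 3 e^{-7 t/2} \sin(3 \xi)$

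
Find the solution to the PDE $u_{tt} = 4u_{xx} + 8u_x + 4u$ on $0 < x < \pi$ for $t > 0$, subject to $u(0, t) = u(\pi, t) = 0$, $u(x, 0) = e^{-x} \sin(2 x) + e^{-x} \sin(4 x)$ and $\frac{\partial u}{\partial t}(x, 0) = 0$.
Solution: Substitute $u = e^{-x}w$, i.e. $w = e^{x}u$.
By the product rule, $u_x = e^{-x}(w_x - w)$, $u_{xx} = e^{-x}(w_{xx} - 2w_x + w)$, $u_{tt} = e^{-x}w_{tt}$.
Substituting into the PDE and dividing by $e^{-x}$: $w_{tt} = 4(w_{xx} - 2w_x + w) + 8(w_x - w) + 4w$.
The lower-order terms cancel, leaving the standard wave equation $w_{tt} = 4w_{xx}$.
Initial data for $w$: $w(x,0) = e^{x}u(x,0) = \sin(2 x) + \sin(4 x)$; $w_t(x,0) = e^{x}u_t(x,0) = 0$. The boundary conditions carry over: $w(0,t) = w(\pi,t) = 0$.
Solve for $w$:
  Using separation of variables $w = X(x)T(t)$:
  Eigenfunctions: $\sin(nx)$, $n = 1, 2, 3, \ldots$
  General solution: $w(x, t) = \sum [A_n \cos(2n t) + B_n \sin(2n t)] \sin(nx)$
  From $w(x,0) = \sin(2 x) + \sin(4 x)$: $A_2=1, A_4=1$. From $w_t(x,0) = 0$: all $B_n = 0$.
Hence $w(x,t) = \sin(2 x) \cos(4 t) + \sin(4 x) \cos(8 t)$.
Transform back: $u(x,t) = e^{-x}w(x,t)$.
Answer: $u(x, t) = e^{-x} \sin(2 x) \cos(4 t) + e^{-x} \sin(4 x) \cos(8 t)$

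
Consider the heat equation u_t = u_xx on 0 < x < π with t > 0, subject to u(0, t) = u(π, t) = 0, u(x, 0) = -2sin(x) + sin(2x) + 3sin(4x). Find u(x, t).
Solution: Using separation of variables u = X(x)T(t):
Eigenfunctions: sin(nx), n = 1, 2, 3, ...
General solution: u(x, t) = Σ c_n sin(nx) exp(-n² t)
Matching u(x,0) = -2sin(x) + sin(2x) + 3sin(4x) term by term: c_1=-2, c_2=1, c_4=3.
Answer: u(x, t) = -2exp(-t)sin(x) + exp(-4t)sin(2x) + 3exp(-16t)sin(4x)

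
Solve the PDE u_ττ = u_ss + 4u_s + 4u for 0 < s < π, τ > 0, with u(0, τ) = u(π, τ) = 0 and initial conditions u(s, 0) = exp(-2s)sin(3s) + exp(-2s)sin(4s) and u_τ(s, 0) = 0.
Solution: Substitute u = exp(-2s)w.
Then u_s = exp(-2s)(w_s - 2w), u_ss = exp(-2s)(w_ss - 4w_s + 4w), u_ττ = exp(-2s)w_ττ; substituting and dividing by exp(-2s), the lower-order terms cancel: w_ττ = w_ss (standard wave equation).
Data for w: w(s,0) = exp(2s)u(s,0) = sin(3s) + sin(4s); w_τ(s,0) = exp(2s)u_τ(s,0) = 0. The boundary conditions carry over: w(0,τ) = w(π,τ) = 0.
Separating variables: w = Σ [A_n cos(ω_n τ) + B_n sin(ω_n τ)] sin(ns), ω_n = n. From ICs: A_3=1, A_4=1.
So w(s,τ) = sin(3s)cos(3τ) + sin(4s)cos(4τ), and u(s,τ) = exp(-2s)w(s,τ).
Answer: u(s, τ) = exp(-2s)sin(3s)cos(3τ) + exp(-2s)sin(4s)cos(4τ)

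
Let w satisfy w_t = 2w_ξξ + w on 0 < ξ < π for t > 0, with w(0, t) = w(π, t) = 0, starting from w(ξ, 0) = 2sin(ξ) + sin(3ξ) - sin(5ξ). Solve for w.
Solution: Substitute w = exp(t)u.
Then w_t = exp(t)(u_t + u), w_ξξ = exp(t)u_ξξ; substituting and dividing by exp(t), the lower-order terms cancel: u_t = 2u_ξξ (standard heat equation).
Data for u: u(ξ,0) = w(ξ,0) = 2sin(ξ) + sin(3ξ) - sin(5ξ). The boundary conditions carry over: u(0,t) = u(π,t) = 0.
Separating variables: u = Σ c_n exp(-2n²t) sin(nξ). From u(ξ,0) = 2sin(ξ) + sin(3ξ) - sin(5ξ): c_1=2, c_3=1, c_5=-1.
So u(ξ,t) = 2exp(-2t)sin(ξ) + exp(-18t)sin(3ξ) - exp(-50t)sin(5ξ), and w(ξ,t) = exp(t)u(ξ,t).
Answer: w(ξ, t) = 2exp(-t)sin(ξ) + exp(-17t)sin(3ξ) - exp(-49t)sin(5ξ)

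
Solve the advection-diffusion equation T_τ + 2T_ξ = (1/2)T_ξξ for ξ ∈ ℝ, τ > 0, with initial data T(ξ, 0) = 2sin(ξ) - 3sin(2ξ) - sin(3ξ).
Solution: Moving frame: η = ξ - 2τ, σ = τ, T = u(η,σ), so T_τ = u_σ - 2u_η and T_ξξ = u_ηη.
Hence T_τ + 2T_ξ = u_σ and the PDE becomes the heat equation u_σ = (1/2)u_ηη on η ∈ ℝ.
Initial data: u(η,0) = T(η,0) = 2sin(η) - 3sin(2η) - sin(3η). Each mode sin(nη) decays as exp(-n²σ/2) on ℝ, so u(η,σ) = Σ c_n exp(-n²σ/2) sin(nη) with c_1=2, c_2=-3, c_3=-1: u(η,σ) = -3exp(-2σ)sin(2η) + 2exp(-σ/2)sin(η) - exp(-9σ/2)sin(3η).
Substituting back: T(ξ,τ) = u(ξ - 2τ, τ).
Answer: T(ξ, τ) = -3exp(-2τ)sin(2ξ - 4τ) + 2exp(-τ/2)sin(ξ - 2τ) - exp(-9τ/2)sin(3ξ - 6τ)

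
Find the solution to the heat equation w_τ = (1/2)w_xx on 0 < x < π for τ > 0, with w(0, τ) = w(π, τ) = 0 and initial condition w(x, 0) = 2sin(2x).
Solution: Using separation of variables w = X(x)T(τ):
Eigenfunctions: sin(nx), n = 1, 2, 3, ...
General solution: w(x, τ) = Σ c_n sin(nx) exp(-n² τ/2)
Matching w(x,0) = 2sin(2x) term by term: c_2=2.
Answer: w(x, τ) = 2exp(-2τ)sin(2x)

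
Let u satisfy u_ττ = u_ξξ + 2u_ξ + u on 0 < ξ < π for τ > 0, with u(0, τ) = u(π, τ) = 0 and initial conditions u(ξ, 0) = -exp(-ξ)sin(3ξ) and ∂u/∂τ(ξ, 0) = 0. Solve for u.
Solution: Substitute u = exp(-ξ)w, i.e. w = exp(ξ)u.
By the product rule, u_ξ = exp(-ξ)(w_ξ - w), u_ξξ = exp(-ξ)(w_ξξ - 2w_ξ + w), u_ττ = exp(-ξ)w_ττ.
Substituting into the PDE and dividing by exp(-ξ): w_ττ = (w_ξξ - 2w_ξ + w) + 2(w_ξ - w) + w.
The lower-order terms cancel, leaving the standard wave equation w_ττ = w_ξξ.
Initial data for w: w(ξ,0) = exp(ξ)u(ξ,0) = -sin(3ξ); w_τ(ξ,0) = exp(ξ)u_τ(ξ,0) = 0. The boundary conditions carry over: w(0,τ) = w(π,τ) = 0.
Solve for w:
  Using separation of variables w = X(ξ)T(τ):
  Eigenfunctions: sin(nξ), n = 1, 2, 3, ...
  General solution: w(ξ, τ) = Σ [A_n cos(n τ) + B_n sin(n τ)] sin(nξ)
  From w(ξ,0) = -sin(3ξ): A_3=-1. From w_τ(ξ,0) = 0: all B_n = 0.
Hence w(ξ,τ) = -sin(3ξ)cos(3τ).
Transform back: u(ξ,τ) = exp(-ξ)w(ξ,τ).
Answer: u(ξ, τ) = -exp(-ξ)sin(3ξ)cos(3τ)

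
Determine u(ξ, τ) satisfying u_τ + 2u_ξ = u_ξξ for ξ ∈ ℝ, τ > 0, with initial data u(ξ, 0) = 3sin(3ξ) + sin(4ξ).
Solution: Moving frame: η = ξ - 2τ, σ = τ, u = w(η,σ), so u_τ = w_σ - 2w_η and u_ξξ = w_ηη.
Hence u_τ + 2u_ξ = w_σ and the PDE becomes the heat equation w_σ = w_ηη on η ∈ ℝ.
Initial data: w(η,0) = u(η,0) = 3sin(3η) + sin(4η). Each mode sin(nη) decays as exp(-n²σ) on ℝ, so w(η,σ) = Σ c_n exp(-n²σ) sin(nη) with c_3=3, c_4=1: w(η,σ) = 3exp(-9σ)sin(3η) + exp(-16σ)sin(4η).
Substituting back: u(ξ,τ) = w(ξ - 2τ, τ).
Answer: u(ξ, τ) = 3exp(-9τ)sin(3ξ - 6τ) + exp(-16τ)sin(4ξ - 8τ)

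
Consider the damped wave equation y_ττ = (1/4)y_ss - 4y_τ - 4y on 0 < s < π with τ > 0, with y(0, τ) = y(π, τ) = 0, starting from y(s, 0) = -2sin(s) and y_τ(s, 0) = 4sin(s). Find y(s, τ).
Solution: Substitute y = exp(-2τ)u, i.e. u = exp(2τ)y.
By the product rule, y_τ = exp(-2τ)(u_τ - 2u), y_ττ = exp(-2τ)(u_ττ - 4u_τ + 4u), y_ss = exp(-2τ)u_ss.
Substituting into the PDE and dividing by exp(-2τ): u_ττ - 4u_τ + 4u = (1/4)u_ss - 4(u_τ - 2u) - 4u.
The lower-order terms cancel, leaving the standard wave equation u_ττ = (1/4)u_ss.
Initial data for u: u(s,0) = y(s,0) = -2sin(s); u_τ(s,0) = y_τ(s,0) + 2y(s,0) = 0. The boundary conditions carry over: u(0,τ) = u(π,τ) = 0.
Solve for u:
  Using separation of variables u = X(s)T(τ):
  Eigenfunctions: sin(ns), n = 1, 2, 3, ...
  General solution: u(s, τ) = Σ [A_n cos(n τ/2) + B_n sin(n τ/2)] sin(ns)
  From u(s,0) = -2sin(s): A_1=-2. From u_τ(s,0) = 0: all B_n = 0.
Hence u(s,τ) = -2sin(s)cos(τ/2).
Transform back: y(s,τ) = exp(-2τ)u(s,τ).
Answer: y(s, τ) = -2exp(-2τ)sin(s)cos(τ/2)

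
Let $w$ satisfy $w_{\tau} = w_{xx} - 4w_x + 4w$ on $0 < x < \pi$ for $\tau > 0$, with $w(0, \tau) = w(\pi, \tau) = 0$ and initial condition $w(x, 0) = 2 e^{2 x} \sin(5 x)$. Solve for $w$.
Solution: Substitute $w = e^{2x}u$, i.e. $u = e^{-2x}w$.
By the product rule, $w_x = e^{2x}(u_x + 2u)$, $w_{xx} = e^{2x}(u_{xx} + 4u_x + 4u)$, $w_{\tau} = e^{2x}u_{\tau}$.
Substituting into the PDE and dividing by $e^{2x}$: $u_{\tau} = (u_{xx} + 4u_x + 4u) - 4(u_x + 2u) + 4u$.
The lower-order terms cancel, leaving the standard heat equation $u_{\tau} = u_{xx}$.
Initial data for $u$: $u(x,0) = e^{-2x}w(x,0) = 2 \sin(5 x)$. The boundary conditions carry over: $u(0,\tau) = u(\pi,\tau) = 0$.
Solve for $u$:
  Using separation of variables $u = X(x)T(\tau)$:
  Eigenfunctions: $\sin(nx)$, $n = 1, 2, 3, \ldots$
  General solution: $u(x, \tau) = \sum c_n \sin(nx) e^{-n^2 \tau}$
  Matching $u(x,0) = 2 \sin(5 x)$ term by term: $c_5=2$.
Hence $u(x,\tau) = 2 e^{-25 \tau} \sin(5 x)$.
Transform back: $w(x,\tau) = e^{2x}u(x,\tau)$.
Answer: $w(x, \tau) = 2 e^{-25 \tau} e^{2 x} \sin(5 x)$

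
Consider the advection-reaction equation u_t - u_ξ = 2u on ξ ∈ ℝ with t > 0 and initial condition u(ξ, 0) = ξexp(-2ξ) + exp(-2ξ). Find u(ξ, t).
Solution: Substitute u = exp(-2ξ)w, i.e. w = exp(2ξ)u.
By the product rule, u_ξ = exp(-2ξ)(w_ξ - 2w), u_t = exp(-2ξ)w_t.
Substituting into the PDE and dividing by exp(-2ξ): w_t - (w_ξ - 2w) = 2w.
The lower-order terms cancel, leaving the standard advection equation w_t - w_ξ = 0.
Initial data for w: w(ξ,0) = exp(2ξ)u(ξ,0) = ξ + 1.
Solve for w:
  By method of characteristics (waves move left with speed 1):
  Along characteristics ξ + t = const, w is constant, so w(ξ,t) = f(ξ + t) with f = w(·, 0).
Hence w(ξ,t) = t + ξ + 1.
Transform back: u(ξ,t) = exp(-2ξ)w(ξ,t).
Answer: u(ξ, t) = texp(-2ξ) + ξexp(-2ξ) + exp(-2ξ)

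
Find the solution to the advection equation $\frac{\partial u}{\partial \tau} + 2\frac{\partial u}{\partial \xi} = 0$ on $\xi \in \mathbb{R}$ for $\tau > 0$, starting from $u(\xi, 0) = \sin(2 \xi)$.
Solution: By method of characteristics (waves move right with speed 2):
Along characteristics $\xi - 2\tau =$ const, $u$ is constant, so $u(\xi,\tau) = f(\xi - 2\tau)$ with $f = u( \cdot , 0)$.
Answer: $u(\xi, \tau) = - \sin(4 \tau - 2 \xi)$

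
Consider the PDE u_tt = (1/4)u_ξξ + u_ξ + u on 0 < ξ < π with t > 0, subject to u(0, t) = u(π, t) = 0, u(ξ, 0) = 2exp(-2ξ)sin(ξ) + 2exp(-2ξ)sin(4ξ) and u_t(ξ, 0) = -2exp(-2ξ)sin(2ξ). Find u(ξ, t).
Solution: Substitute u = exp(-2ξ)w, i.e. w = exp(2ξ)u.
By the product rule, u_ξ = exp(-2ξ)(w_ξ - 2w), u_ξξ = exp(-2ξ)(w_ξξ - 4w_ξ + 4w), u_tt = exp(-2ξ)w_tt.
Substituting into the PDE and dividing by exp(-2ξ): w_tt = (1/4)(w_ξξ - 4w_ξ + 4w) + (w_ξ - 2w) + w.
The lower-order terms cancel, leaving the standard wave equation w_tt = (1/4)w_ξξ.
Initial data for w: w(ξ,0) = exp(2ξ)u(ξ,0) = 2sin(ξ) + 2sin(4ξ); w_t(ξ,0) = exp(2ξ)u_t(ξ,0) = -2sin(2ξ). The boundary conditions carry over: w(0,t) = w(π,t) = 0.
Solve for w:
  Using separation of variables w = X(ξ)T(t):
  Eigenfunctions: sin(nξ), n = 1, 2, 3, ...
  General solution: w(ξ, t) = Σ [A_n cos(n t/2) + B_n sin(n t/2)] sin(nξ)
  From w(ξ,0) = 2sin(ξ) + 2sin(4ξ): A_1=2, A_4=2. From w_t(ξ,0) = -2sin(2ξ), using w_t(ξ,0) = Σ ω_n B_n sin(nξ) with ω_n = n/2: B_2 = (-2)/1 = -2.
Hence w(ξ,t) = -2sin(t)sin(2ξ) + 2sin(ξ)cos(t/2) + 2sin(4ξ)cos(2t).
Transform back: u(ξ,t) = exp(-2ξ)w(ξ,t).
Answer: u(ξ, t) = -2exp(-2ξ)sin(t)sin(2ξ) + 2exp(-2ξ)sin(ξ)cos(t/2) + 2exp(-2ξ)sin(4ξ)cos(2t)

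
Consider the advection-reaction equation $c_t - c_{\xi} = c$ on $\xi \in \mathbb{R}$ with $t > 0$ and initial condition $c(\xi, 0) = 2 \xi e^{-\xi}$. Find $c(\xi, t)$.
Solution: Substitute $c = e^{-\xi}u$, i.e. $u = e^{\xi}c$.
By the product rule, $c_{\xi} = e^{-\xi}(u_{\xi} - u)$, $c_t = e^{-\xi}u_t$.
Substituting into the PDE and dividing by $e^{-\xi}$: $u_t - (u_{\xi} - u) = u$.
The lower-order terms cancel, leaving the standard advection equation $u_t - u_{\xi} = 0$.
Initial data for $u$: $u(\xi,0) = e^{\xi}c(\xi,0) = 2 \xi$.
Solve for $u$:
  By method of characteristics (waves move left with speed 1):
  Along characteristics $\xi + t =$ const, $u$ is constant, so $u(\xi,t) = f(\xi + t)$ with $f = u( \cdot , 0)$.
Hence $u(\xi,t) = 2 t + 2 \xi$.
Transform back: $c(\xi,t) = e^{-\xi}u(\xi,t)$.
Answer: $c(\xi, t) = 2 \xi e^{-\xi} + 2 t e^{-\xi}$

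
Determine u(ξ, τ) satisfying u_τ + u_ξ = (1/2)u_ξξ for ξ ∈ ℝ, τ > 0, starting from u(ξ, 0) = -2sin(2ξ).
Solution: Change to a moving frame: let η = ξ - τ, σ = τ and write u(ξ,τ) = w(η,σ).
By the chain rule u_τ = w_σ - w_η, u_ξ = w_η, u_ξξ = w_ηη.
Then u_τ + u_ξ = w_σ: the advection term cancels and the PDE becomes the heat equation w_σ = (1/2)w_ηη on η ∈ ℝ.
Initial data: w(η,0) = u(η,0) = -2sin(2η).
On η ∈ ℝ each mode satisfies (sin(nη))″ = -n² sin(nη), so exp(-n²σ/2) sin(nη) solves the heat equation; by superposition w(η,σ) = Σ c_n exp(-n²σ/2) sin(nη).
Reading off the coefficients: c_2=-2, so w(η,σ) = -2exp(-2σ)sin(2η).
Substituting back η = ξ - τ, σ = τ: u(ξ,τ) = w(ξ - τ, τ).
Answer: u(ξ, τ) = -2exp(-2τ)sin(2ξ - 2τ)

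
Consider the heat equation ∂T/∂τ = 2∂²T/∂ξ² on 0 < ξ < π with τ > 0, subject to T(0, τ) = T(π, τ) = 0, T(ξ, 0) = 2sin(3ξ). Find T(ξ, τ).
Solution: Separating variables: T = Σ c_n exp(-2n²τ) sin(nξ). From T(ξ,0) = 2sin(3ξ): c_3=2.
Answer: T(ξ, τ) = 2exp(-18τ)sin(3ξ)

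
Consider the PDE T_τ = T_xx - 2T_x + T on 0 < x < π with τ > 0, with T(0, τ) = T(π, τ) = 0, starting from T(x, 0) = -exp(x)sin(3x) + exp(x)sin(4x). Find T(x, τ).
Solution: Substitute T = exp(x)u.
Then T_x = exp(x)(u_x + u), T_xx = exp(x)(u_xx + 2u_x + u), T_τ = exp(x)u_τ; substituting and dividing by exp(x), the lower-order terms cancel: u_τ = u_xx (standard heat equation).
Data for u: u(x,0) = exp(-x)T(x,0) = -sin(3x) + sin(4x). The boundary conditions carry over: u(0,τ) = u(π,τ) = 0.
Separating variables: u = Σ c_n exp(-n²τ) sin(nx). From u(x,0) = -sin(3x) + sin(4x): c_3=-1, c_4=1.
So u(x,τ) = -exp(-9τ)sin(3x) + exp(-16τ)sin(4x), and T(x,τ) = exp(x)u(x,τ).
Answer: T(x, τ) = -exp(x)exp(-9τ)sin(3x) + exp(x)exp(-16τ)sin(4x)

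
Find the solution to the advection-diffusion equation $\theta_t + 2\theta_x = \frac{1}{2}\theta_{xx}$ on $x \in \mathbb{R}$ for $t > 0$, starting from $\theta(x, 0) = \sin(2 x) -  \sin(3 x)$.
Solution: Moving frame: $\eta = x - 2t$, $\sigma = t$, $\theta = u(\eta,\sigma)$, so $\theta_t = u_{\sigma} - 2u_{\eta}$ and $\theta_{xx} = u_{\eta\eta}$.
Hence $\theta_t + 2\theta_x = u_{\sigma}$ and the PDE becomes the heat equation $u_{\sigma} = \frac{1}{2}u_{\eta\eta}$ on $\eta \in \mathbb{R}$.
Initial data: $u(\eta,0) = \theta(\eta,0) = \sin(2 \eta) - \sin(3 \eta)$. Each mode $\sin(n\eta)$ decays as $e^{-n^2\sigma/2}$ on $\mathbb{R}$, so $u(\eta,\sigma) = \sum c_n e^{-n^2\sigma/2} \sin(n\eta)$ with $c_2=1, c_3=-1$: $u(\eta,\sigma) = e^{-2 \sigma} \sin(2 \eta) - e^{-9 \sigma/2} \sin(3 \eta)$.
Substituting back: $\theta(x,t) = u(x - 2t, t)$.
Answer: $\theta(x, t) = - e^{-2 t} \sin(4 t - 2 x) + e^{-9 t/2} \sin(6 t - 3 x)$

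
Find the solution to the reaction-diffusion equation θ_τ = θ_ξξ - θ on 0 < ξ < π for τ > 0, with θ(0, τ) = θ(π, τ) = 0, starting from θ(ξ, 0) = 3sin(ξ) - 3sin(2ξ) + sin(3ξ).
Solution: Substitute θ = exp(-τ)u.
Then θ_τ = exp(-τ)(u_τ - u), θ_ξξ = exp(-τ)u_ξξ; substituting and dividing by exp(-τ), the lower-order terms cancel: u_τ = u_ξξ (standard heat equation).
Data for u: u(ξ,0) = θ(ξ,0) = 3sin(ξ) - 3sin(2ξ) + sin(3ξ). The boundary conditions carry over: u(0,τ) = u(π,τ) = 0.
Separating variables: u = Σ c_n exp(-n²τ) sin(nξ). From u(ξ,0) = 3sin(ξ) - 3sin(2ξ) + sin(3ξ): c_1=3, c_2=-3, c_3=1.
So u(ξ,τ) = 3exp(-τ)sin(ξ) - 3exp(-4τ)sin(2ξ) + exp(-9τ)sin(3ξ), and θ(ξ,τ) = exp(-τ)u(ξ,τ).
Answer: θ(ξ, τ) = 3exp(-2τ)sin(ξ) - 3exp(-5τ)sin(2ξ) + exp(-10τ)sin(3ξ)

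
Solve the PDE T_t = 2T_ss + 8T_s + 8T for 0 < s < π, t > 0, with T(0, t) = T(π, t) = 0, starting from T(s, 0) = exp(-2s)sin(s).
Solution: Substitute T = exp(-2s)u.
Then T_s = exp(-2s)(u_s - 2u), T_ss = exp(-2s)(u_ss - 4u_s + 4u), T_t = exp(-2s)u_t; substituting and dividing by exp(-2s), the lower-order terms cancel: u_t = 2u_ss (standard heat equation).
Data for u: u(s,0) = exp(2s)T(s,0) = sin(s). The boundary conditions carry over: u(0,t) = u(π,t) = 0.
Separating variables: u = Σ c_n exp(-2n²t) sin(ns). From u(s,0) = sin(s): c_1=1.
So u(s,t) = exp(-2t)sin(s), and T(s,t) = exp(-2s)u(s,t).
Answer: T(s, t) = exp(-2s)exp(-2t)sin(s)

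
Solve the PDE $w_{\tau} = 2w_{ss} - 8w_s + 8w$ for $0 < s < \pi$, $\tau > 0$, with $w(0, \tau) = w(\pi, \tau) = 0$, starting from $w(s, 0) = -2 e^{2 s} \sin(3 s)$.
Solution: Substitute $w = e^{2s}u$.
Then $w_s = e^{2s}(u_s + 2u)$, $w_{ss} = e^{2s}(u_{ss} + 4u_s + 4u)$, $w_{\tau} = e^{2s}u_{\tau}$; substituting and dividing by $e^{2s}$, the lower-order terms cancel: $u_{\tau} = 2u_{ss}$ (standard heat equation).
Data for $u$: $u(s,0) = e^{-2s}w(s,0) = -2 \sin(3 s)$. The boundary conditions carry over: $u(0,\tau) = u(\pi,\tau) = 0$.
Separating variables: $u = \sum c_n e^{-2n^2\tau} \sin(ns)$. From $u(s,0) = -2 \sin(3 s)$: $c_3=-2$.
So $u(s,\tau) = -2 e^{-18 \tau} \sin(3 s)$, and $w(s,\tau) = e^{2s}u(s,\tau)$.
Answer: $w(s, \tau) = -2 e^{-18 \tau} e^{2 s} \sin(3 s)$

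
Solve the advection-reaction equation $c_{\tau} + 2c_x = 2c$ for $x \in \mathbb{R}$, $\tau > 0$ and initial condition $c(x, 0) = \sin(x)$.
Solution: Substitute $c = e^{2\tau}u$, i.e. $u = e^{-2\tau}c$.
By the product rule, $c_{\tau} = e^{2\tau}(u_{\tau} + 2u)$, $c_x = e^{2\tau}u_x$.
Substituting into the PDE and dividing by $e^{2\tau}$: $u_{\tau} + 2u + 2u_x = 2u$.
The lower-order terms cancel, leaving the standard advection equation $u_{\tau} + 2u_x = 0$.
Initial data for $u$: $u(x,0) = c(x,0) = \sin(x)$.
Solve for $u$:
  By method of characteristics (waves move right with speed 2):
  Along characteristics $x - 2\tau =$ const, $u$ is constant, so $u(x,\tau) = f(x - 2\tau)$ with $f = u( \cdot , 0)$.
Hence $u(x,\tau) = \sin(x - 2 \tau)$.
Transform back: $c(x,\tau) = e^{2\tau}u(x,\tau)$.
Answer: $c(x, \tau) = - e^{2 \tau} \sin(2 \tau - x)$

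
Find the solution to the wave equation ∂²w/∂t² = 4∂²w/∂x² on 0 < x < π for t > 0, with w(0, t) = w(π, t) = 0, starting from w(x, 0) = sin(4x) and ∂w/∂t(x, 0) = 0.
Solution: Using separation of variables w = X(x)T(t):
Eigenfunctions: sin(nx), n = 1, 2, 3, ...
General solution: w(x, t) = Σ [A_n cos(2n t) + B_n sin(2n t)] sin(nx)
From w(x,0) = sin(4x): A_4=1. From w_t(x,0) = 0: all B_n = 0.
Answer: w(x, t) = sin(4x)cos(8t)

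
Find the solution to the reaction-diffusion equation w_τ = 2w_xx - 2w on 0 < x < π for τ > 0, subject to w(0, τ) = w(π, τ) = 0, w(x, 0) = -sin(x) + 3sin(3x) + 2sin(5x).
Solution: Substitute w = exp(-2τ)u, i.e. u = exp(2τ)w.
By the product rule, w_τ = exp(-2τ)(u_τ - 2u), w_xx = exp(-2τ)u_xx.
Substituting into the PDE and dividing by exp(-2τ): u_τ - 2u = 2u_xx - 2u.
The lower-order terms cancel, leaving the standard heat equation u_τ = 2u_xx.
Initial data for u: u(x,0) = w(x,0) = -sin(x) + 3sin(3x) + 2sin(5x). The boundary conditions carry over: u(0,τ) = u(π,τ) = 0.
Solve for u:
  Using separation of variables u = X(x)T(τ):
  Eigenfunctions: sin(nx), n = 1, 2, 3, ...
  General solution: u(x, τ) = Σ c_n sin(nx) exp(-2n² τ)
  Matching u(x,0) = -sin(x) + 3sin(3x) + 2sin(5x) term by term: c_1=-1, c_3=3, c_5=2.
Hence u(x,τ) = -exp(-2τ)sin(x) + 3exp(-18τ)sin(3x) + 2exp(-50τ)sin(5x).
Transform back: w(x,τ) = exp(-2τ)u(x,τ).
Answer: w(x, τ) = -exp(-4τ)sin(x) + 3exp(-20τ)sin(3x) + 2exp(-52τ)sin(5x)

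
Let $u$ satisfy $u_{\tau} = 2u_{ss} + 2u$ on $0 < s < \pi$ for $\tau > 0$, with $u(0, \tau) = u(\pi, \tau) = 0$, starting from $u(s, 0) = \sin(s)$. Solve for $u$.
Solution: Substitute $u = e^{2\tau}w$, i.e. $w = e^{-2\tau}u$.
By the product rule, $u_{\tau} = e^{2\tau}(w_{\tau} + 2w)$, $u_{ss} = e^{2\tau}w_{ss}$.
Substituting into the PDE and dividing by $e^{2\tau}$: $w_{\tau} + 2w = 2w_{ss} + 2w$.
The lower-order terms cancel, leaving the standard heat equation $w_{\tau} = 2w_{ss}$.
Initial data for $w$: $w(s,0) = u(s,0) = \sin(s)$. The boundary conditions carry over: $w(0,\tau) = w(\pi,\tau) = 0$.
Solve for $w$:
  Using separation of variables $w = X(s)T(\tau)$:
  Eigenfunctions: $\sin(ns)$, $n = 1, 2, 3, \ldots$
  General solution: $w(s, \tau) = \sum c_n \sin(ns) e^{-2n^2 \tau}$
  Matching $w(s,0) = \sin(s)$ term by term: $c_1=1$.
Hence $w(s,\tau) = e^{-2 \tau} \sin(s)$.
Transform back: $u(s,\tau) = e^{2\tau}w(s,\tau)$.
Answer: $u(s, \tau) = \sin(s)$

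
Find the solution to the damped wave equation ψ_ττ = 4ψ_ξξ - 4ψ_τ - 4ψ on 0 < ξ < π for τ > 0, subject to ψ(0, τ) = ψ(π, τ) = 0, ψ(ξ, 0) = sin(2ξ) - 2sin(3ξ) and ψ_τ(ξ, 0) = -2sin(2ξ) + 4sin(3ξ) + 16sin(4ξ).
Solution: Substitute ψ = exp(-2τ)u.
Then ψ_τ = exp(-2τ)(u_τ - 2u), ψ_ττ = exp(-2τ)(u_ττ - 4u_τ + 4u), ψ_ξξ = exp(-2τ)u_ξξ; substituting and dividing by exp(-2τ), the lower-order terms cancel: u_ττ = 4u_ξξ (standard wave equation).
Data for u: u(ξ,0) = ψ(ξ,0) = sin(2ξ) - 2sin(3ξ); u_τ(ξ,0) = ψ_τ(ξ,0) + 2ψ(ξ,0) = 16sin(4ξ). The boundary conditions carry over: u(0,τ) = u(π,τ) = 0.
Separating variables: u = Σ [A_n cos(ω_n τ) + B_n sin(ω_n τ)] sin(nξ), ω_n = 2n. From ICs (B_n = velocity coefficient / ω_n): A_2=1, A_3=-2, B_4=2.
So u(ξ,τ) = sin(2ξ)cos(4τ) - 2sin(3ξ)cos(6τ) + 2sin(4ξ)sin(8τ), and ψ(ξ,τ) = exp(-2τ)u(ξ,τ).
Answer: ψ(ξ, τ) = exp(-2τ)sin(2ξ)cos(4τ) - 2exp(-2τ)sin(3ξ)cos(6τ) + 2exp(-2τ)sin(4ξ)sin(8τ)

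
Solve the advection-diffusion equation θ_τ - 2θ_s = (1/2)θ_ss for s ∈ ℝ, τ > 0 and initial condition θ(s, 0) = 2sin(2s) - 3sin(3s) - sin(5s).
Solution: Change to a moving frame: let η = s + 2τ, σ = τ and write θ(s,τ) = u(η,σ).
By the chain rule θ_τ = u_σ + 2u_η, θ_s = u_η, θ_ss = u_ηη.
Then θ_τ - 2θ_s = u_σ: the advection term cancels and the PDE becomes the heat equation u_σ = (1/2)u_ηη on η ∈ ℝ.
Initial data: u(η,0) = θ(η,0) = 2sin(2η) - 3sin(3η) - sin(5η).
On η ∈ ℝ each mode satisfies (sin(nη))″ = -n² sin(nη), so exp(-n²σ/2) sin(nη) solves the heat equation; by superposition u(η,σ) = Σ c_n exp(-n²σ/2) sin(nη).
Reading off the coefficients: c_2=2, c_3=-3, c_5=-1, so u(η,σ) = 2exp(-2σ)sin(2η) - 3exp(-9σ/2)sin(3η) - exp(-25σ/2)sin(5η).
Substituting back η = s + 2τ, σ = τ: θ(s,τ) = u(s + 2τ, τ).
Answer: θ(s, τ) = 2exp(-2τ)sin(2s + 4τ) - 3exp(-9τ/2)sin(3s + 6τ) - exp(-25τ/2)sin(5s + 10τ)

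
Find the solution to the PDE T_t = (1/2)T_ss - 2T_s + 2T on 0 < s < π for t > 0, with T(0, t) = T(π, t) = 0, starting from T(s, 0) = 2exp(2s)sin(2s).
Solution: Substitute T = exp(2s)u, i.e. u = exp(-2s)T.
By the product rule, T_s = exp(2s)(u_s + 2u), T_ss = exp(2s)(u_ss + 4u_s + 4u), T_t = exp(2s)u_t.
Substituting into the PDE and dividing by exp(2s): u_t = (1/2)(u_ss + 4u_s + 4u) - 2(u_s + 2u) + 2u.
The lower-order terms cancel, leaving the standard heat equation u_t = (1/2)u_ss.
Initial data for u: u(s,0) = exp(-2s)T(s,0) = 2sin(2s). The boundary conditions carry over: u(0,t) = u(π,t) = 0.
Solve for u:
  Using separation of variables u = X(s)G(t):
  Eigenfunctions: sin(ns), n = 1, 2, 3, ...
  General solution: u(s, t) = Σ c_n sin(ns) exp(-n² t/2)
  Matching u(s,0) = 2sin(2s) term by term: c_2=2.
Hence u(s,t) = 2exp(-2t)sin(2s).
Transform back: T(s,t) = exp(2s)u(s,t).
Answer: T(s, t) = 2exp(2s)exp(-2t)sin(2s)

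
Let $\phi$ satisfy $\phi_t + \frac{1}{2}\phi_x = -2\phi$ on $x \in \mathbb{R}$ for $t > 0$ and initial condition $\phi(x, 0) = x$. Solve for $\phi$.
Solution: Substitute $\phi = e^{-2t}u$.
Then $\phi_t = e^{-2t}(u_t - 2u)$, $\phi_x = e^{-2t}u_x$; substituting and dividing by $e^{-2t}$, the lower-order terms cancel: $u_t + \frac{1}{2}u_x = 0$ (standard advection equation).
Data for $u$: $u(x,0) = \phi(x,0) = x$.
By characteristics ($dx/dt = 1/2$), $u(x,t) = f(x - \frac{1}{2}t)$ with $f = u( \cdot , 0)$.
So $u(x,t) = -\frac{1}{2} t + x$, and $\phi(x,t) = e^{-2t}u(x,t)$.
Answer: $\phi(x, t) = -\frac{1}{2} t e^{-2 t} + x e^{-2 t}$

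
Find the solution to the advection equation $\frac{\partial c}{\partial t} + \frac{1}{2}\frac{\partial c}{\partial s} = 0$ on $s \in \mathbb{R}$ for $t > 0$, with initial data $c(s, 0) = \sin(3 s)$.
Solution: By characteristics ($ds/dt = 1/2$), $c(s,t) = f(s - \frac{1}{2}t)$ with $f = c( \cdot , 0)$.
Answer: $c(s, t) = \sin(3 s - 3 t/2)$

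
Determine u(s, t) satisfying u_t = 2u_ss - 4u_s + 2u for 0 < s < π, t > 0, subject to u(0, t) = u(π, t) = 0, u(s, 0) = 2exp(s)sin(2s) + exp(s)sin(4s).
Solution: Substitute u = exp(s)w.
Then u_s = exp(s)(w_s + w), u_ss = exp(s)(w_ss + 2w_s + w), u_t = exp(s)w_t; substituting and dividing by exp(s), the lower-order terms cancel: w_t = 2w_ss (standard heat equation).
Data for w: w(s,0) = exp(-s)u(s,0) = 2sin(2s) + sin(4s). The boundary conditions carry over: w(0,t) = w(π,t) = 0.
Separating variables: w = Σ c_n exp(-2n²t) sin(ns). From w(s,0) = 2sin(2s) + sin(4s): c_2=2, c_4=1.
So w(s,t) = 2exp(-8t)sin(2s) + exp(-32t)sin(4s), and u(s,t) = exp(s)w(s,t).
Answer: u(s, t) = 2exp(s)exp(-8t)sin(2s) + exp(s)exp(-32t)sin(4s)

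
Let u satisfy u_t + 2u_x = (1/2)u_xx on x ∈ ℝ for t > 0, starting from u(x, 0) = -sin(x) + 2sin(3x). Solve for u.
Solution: Moving frame: η = x - 2t, σ = t, u = w(η,σ), so u_t = w_σ - 2w_η and u_xx = w_ηη.
Hence u_t + 2u_x = w_σ and the PDE becomes the heat equation w_σ = (1/2)w_ηη on η ∈ ℝ.
Initial data: w(η,0) = u(η,0) = -sin(η) + 2sin(3η). Each mode sin(nη) decays as exp(-n²σ/2) on ℝ, so w(η,σ) = Σ c_n exp(-n²σ/2) sin(nη) with c_1=-1, c_3=2: w(η,σ) = -exp(-σ/2)sin(η) + 2exp(-9σ/2)sin(3η).
Substituting back: u(x,t) = w(x - 2t, t).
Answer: u(x, t) = exp(-t/2)sin(2t - x) - 2exp(-9t/2)sin(6t - 3x)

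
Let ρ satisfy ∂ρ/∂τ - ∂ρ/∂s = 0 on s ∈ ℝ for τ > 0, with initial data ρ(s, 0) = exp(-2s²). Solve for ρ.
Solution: By characteristics (ds/dτ = -1), ρ(s,τ) = f(s + τ) with f = ρ(·, 0).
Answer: ρ(s, τ) = exp(-2(s + τ)²)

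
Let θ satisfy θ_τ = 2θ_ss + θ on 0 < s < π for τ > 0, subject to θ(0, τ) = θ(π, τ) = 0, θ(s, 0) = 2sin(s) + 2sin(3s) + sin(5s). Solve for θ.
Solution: Substitute θ = exp(τ)u, i.e. u = exp(-τ)θ.
By the product rule, θ_τ = exp(τ)(u_τ + u), θ_ss = exp(τ)u_ss.
Substituting into the PDE and dividing by exp(τ): u_τ + u = 2u_ss + u.
The lower-order terms cancel, leaving the standard heat equation u_τ = 2u_ss.
Initial data for u: u(s,0) = θ(s,0) = 2sin(s) + 2sin(3s) + sin(5s). The boundary conditions carry over: u(0,τ) = u(π,τ) = 0.
Solve for u:
  Using separation of variables u = X(s)G(τ):
  Eigenfunctions: sin(ns), n = 1, 2, 3, ...
  General solution: u(s, τ) = Σ c_n sin(ns) exp(-2n² τ)
  Matching u(s,0) = 2sin(s) + 2sin(3s) + sin(5s) term by term: c_1=2, c_3=2, c_5=1.
Hence u(s,τ) = 2exp(-2τ)sin(s) + 2exp(-18τ)sin(3s) + exp(-50τ)sin(5s).
Transform back: θ(s,τ) = exp(τ)u(s,τ).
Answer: θ(s, τ) = 2exp(-τ)sin(s) + 2exp(-17τ)sin(3s) + exp(-49τ)sin(5s)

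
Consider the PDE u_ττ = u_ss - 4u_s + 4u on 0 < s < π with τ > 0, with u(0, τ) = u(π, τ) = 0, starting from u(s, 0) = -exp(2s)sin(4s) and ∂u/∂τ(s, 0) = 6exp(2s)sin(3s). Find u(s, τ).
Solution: Substitute u = exp(2s)w.
Then u_s = exp(2s)(w_s + 2w), u_ss = exp(2s)(w_ss + 4w_s + 4w), u_ττ = exp(2s)w_ττ; substituting and dividing by exp(2s), the lower-order terms cancel: w_ττ = w_ss (standard wave equation).
Data for w: w(s,0) = exp(-2s)u(s,0) = -sin(4s); w_τ(s,0) = exp(-2s)u_τ(s,0) = 6sin(3s). The boundary conditions carry over: w(0,τ) = w(π,τ) = 0.
Separating variables: w = Σ [A_n cos(ω_n τ) + B_n sin(ω_n τ)] sin(ns), ω_n = n. From ICs (B_n = velocity coefficient / ω_n): A_4=-1, B_3=2.
So w(s,τ) = 2sin(3s)sin(3τ) - sin(4s)cos(4τ), and u(s,τ) = exp(2s)w(s,τ).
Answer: u(s, τ) = 2exp(2s)sin(3s)sin(3τ) - exp(2s)sin(4s)cos(4τ)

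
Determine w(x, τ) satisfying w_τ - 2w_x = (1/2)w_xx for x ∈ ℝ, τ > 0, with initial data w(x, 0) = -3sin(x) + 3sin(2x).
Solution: Change to a moving frame: let η = x + 2τ, σ = τ and write w(x,τ) = u(η,σ).
By the chain rule w_τ = u_σ + 2u_η, w_x = u_η, w_xx = u_ηη.
Then w_τ - 2w_x = u_σ: the advection term cancels and the PDE becomes the heat equation u_σ = (1/2)u_ηη on η ∈ ℝ.
Initial data: u(η,0) = w(η,0) = -3sin(η) + 3sin(2η).
On η ∈ ℝ each mode satisfies (sin(nη))″ = -n² sin(nη), so exp(-n²σ/2) sin(nη) solves the heat equation; by superposition u(η,σ) = Σ c_n exp(-n²σ/2) sin(nη).
Reading off the coefficients: c_1=-3, c_2=3, so u(η,σ) = 3exp(-2σ)sin(2η) - 3exp(-σ/2)sin(η).
Substituting back η = x + 2τ, σ = τ: w(x,τ) = u(x + 2τ, τ).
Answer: w(x, τ) = 3exp(-2τ)sin(2x + 4τ) - 3exp(-τ/2)sin(x + 2τ)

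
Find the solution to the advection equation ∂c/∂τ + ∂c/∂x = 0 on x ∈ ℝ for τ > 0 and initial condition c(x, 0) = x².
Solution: By characteristics (dx/dτ = 1), c(x,τ) = f(x - τ) with f = c(·, 0).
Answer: c(x, τ) = x² - 2xτ + τ²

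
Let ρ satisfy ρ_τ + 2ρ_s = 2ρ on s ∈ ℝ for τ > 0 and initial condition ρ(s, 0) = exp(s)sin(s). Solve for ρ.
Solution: Substitute ρ = exp(s)u, i.e. u = exp(-s)ρ.
By the product rule, ρ_s = exp(s)(u_s + u), ρ_τ = exp(s)u_τ.
Substituting into the PDE and dividing by exp(s): u_τ + 2(u_s + u) = 2u.
The lower-order terms cancel, leaving the standard advection equation u_τ + 2u_s = 0.
Initial data for u: u(s,0) = exp(-s)ρ(s,0) = sin(s).
Solve for u:
  By method of characteristics (waves move right with speed 2):
  Along characteristics s - 2τ = const, u is constant, so u(s,τ) = f(s - 2τ) with f = u(·, 0).
Hence u(s,τ) = sin(s - 2τ).
Transform back: ρ(s,τ) = exp(s)u(s,τ).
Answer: ρ(s, τ) = exp(s)sin(s - 2τ)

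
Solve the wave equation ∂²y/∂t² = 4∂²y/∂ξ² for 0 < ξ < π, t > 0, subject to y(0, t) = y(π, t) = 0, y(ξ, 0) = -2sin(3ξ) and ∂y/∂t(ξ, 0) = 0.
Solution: Separating variables: y = Σ [A_n cos(ω_n t) + B_n sin(ω_n t)] sin(nξ), ω_n = 2n. From ICs: A_3=-2.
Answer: y(ξ, t) = -2sin(3ξ)cos(6t)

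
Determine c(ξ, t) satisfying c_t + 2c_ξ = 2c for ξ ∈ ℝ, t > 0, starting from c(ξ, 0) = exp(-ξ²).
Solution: Substitute c = exp(2t)u.
Then c_t = exp(2t)(u_t + 2u), c_ξ = exp(2t)u_ξ; substituting and dividing by exp(2t), the lower-order terms cancel: u_t + 2u_ξ = 0 (standard advection equation).
Data for u: u(ξ,0) = c(ξ,0) = exp(-ξ²).
By characteristics (dξ/dt = 2), u(ξ,t) = f(ξ - 2t) with f = u(·, 0).
So u(ξ,t) = exp(-(-2t + ξ)²), and c(ξ,t) = exp(2t)u(ξ,t).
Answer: c(ξ, t) = exp(2t)exp(-(-2t + ξ)²)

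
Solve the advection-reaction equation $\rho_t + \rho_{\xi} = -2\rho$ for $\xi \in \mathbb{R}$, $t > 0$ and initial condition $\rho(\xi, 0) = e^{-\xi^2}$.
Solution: Substitute $\rho = e^{-2t}u$.
Then $\rho_t = e^{-2t}(u_t - 2u)$, $\rho_{\xi} = e^{-2t}u_{\xi}$; substituting and dividing by $e^{-2t}$, the lower-order terms cancel: $u_t + u_{\xi} = 0$ (standard advection equation).
Data for $u$: $u(\xi,0) = \rho(\xi,0) = e^{-\xi^2}$.
By characteristics ($d\xi/dt = 1$), $u(\xi,t) = f(\xi - t)$ with $f = u( \cdot , 0)$.
So $u(\xi,t) = e^{-(-t + \xi)^2}$, and $\rho(\xi,t) = e^{-2t}u(\xi,t)$.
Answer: $\rho(\xi, t) = e^{-2 t} e^{-(\xi - t)^2}$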